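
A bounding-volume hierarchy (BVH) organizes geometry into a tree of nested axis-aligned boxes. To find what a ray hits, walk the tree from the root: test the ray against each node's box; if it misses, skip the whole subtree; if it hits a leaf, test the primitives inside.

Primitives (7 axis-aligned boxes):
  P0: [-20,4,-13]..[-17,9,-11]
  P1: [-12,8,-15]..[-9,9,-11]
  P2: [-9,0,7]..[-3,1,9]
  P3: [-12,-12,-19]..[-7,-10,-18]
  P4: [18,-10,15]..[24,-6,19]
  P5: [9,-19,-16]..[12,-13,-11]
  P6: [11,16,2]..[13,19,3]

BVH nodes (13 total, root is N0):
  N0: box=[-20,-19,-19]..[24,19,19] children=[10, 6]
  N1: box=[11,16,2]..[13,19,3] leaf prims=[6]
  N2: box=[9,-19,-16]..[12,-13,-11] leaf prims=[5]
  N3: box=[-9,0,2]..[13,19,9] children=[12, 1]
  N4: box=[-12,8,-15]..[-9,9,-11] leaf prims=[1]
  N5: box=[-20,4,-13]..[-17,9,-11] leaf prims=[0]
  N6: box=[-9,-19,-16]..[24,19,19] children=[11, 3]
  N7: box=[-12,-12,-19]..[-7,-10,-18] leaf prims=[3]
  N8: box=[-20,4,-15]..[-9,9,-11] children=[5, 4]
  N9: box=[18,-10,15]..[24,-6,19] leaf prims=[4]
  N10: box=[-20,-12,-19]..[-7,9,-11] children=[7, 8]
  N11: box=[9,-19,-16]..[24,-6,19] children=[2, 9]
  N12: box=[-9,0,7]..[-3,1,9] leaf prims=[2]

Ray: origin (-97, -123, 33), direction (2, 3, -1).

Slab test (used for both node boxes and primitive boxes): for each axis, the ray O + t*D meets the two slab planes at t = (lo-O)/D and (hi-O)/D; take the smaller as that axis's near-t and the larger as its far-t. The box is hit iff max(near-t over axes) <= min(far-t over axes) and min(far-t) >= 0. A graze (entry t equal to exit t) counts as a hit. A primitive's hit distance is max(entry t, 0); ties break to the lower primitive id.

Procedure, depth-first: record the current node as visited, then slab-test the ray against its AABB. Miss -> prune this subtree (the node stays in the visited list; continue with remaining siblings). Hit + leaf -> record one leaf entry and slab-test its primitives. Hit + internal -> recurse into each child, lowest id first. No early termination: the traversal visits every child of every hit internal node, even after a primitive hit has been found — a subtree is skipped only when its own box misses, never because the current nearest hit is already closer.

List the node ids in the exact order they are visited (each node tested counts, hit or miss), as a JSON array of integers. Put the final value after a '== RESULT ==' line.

Trace the traversal:
N0 x:[77/2,121/2] y:[104/3,142/3] z:[14,52] -> hit [77/2,142/3], descend [6, 10]
  N6 x:[44,121/2] y:[104/3,142/3] z:[14,49] -> hit [44,142/3], descend [3, 11]
    N3 x:[44,55] y:[41,142/3] z:[24,31] -> miss, prune
    N11 x:[53,121/2] y:[104/3,39] z:[14,49] -> miss, prune
  N10 x:[77/2,45] y:[37,44] z:[44,52] -> hit [44,44], descend [7, 8]
    N7 x:[85/2,45] y:[37,113/3] z:[51,52] -> miss, prune
    N8 x:[77/2,44] y:[127/3,44] z:[44,48] -> hit [44,44], descend [4, 5]
      N4 x:[85/2,44] y:[131/3,44] z:[44,48] -> hit [44,44] leaf, test {P1@t=44}
      N5 x:[77/2,40] y:[127/3,44] z:[44,46] -> miss, prune

Visited [0, 6, 3, 11, 10, 7, 8, 4, 5]. Tests: 9 box, 1 leaf. Nearest: P1.

== RESULT ==
[0, 6, 3, 11, 10, 7, 8, 4, 5]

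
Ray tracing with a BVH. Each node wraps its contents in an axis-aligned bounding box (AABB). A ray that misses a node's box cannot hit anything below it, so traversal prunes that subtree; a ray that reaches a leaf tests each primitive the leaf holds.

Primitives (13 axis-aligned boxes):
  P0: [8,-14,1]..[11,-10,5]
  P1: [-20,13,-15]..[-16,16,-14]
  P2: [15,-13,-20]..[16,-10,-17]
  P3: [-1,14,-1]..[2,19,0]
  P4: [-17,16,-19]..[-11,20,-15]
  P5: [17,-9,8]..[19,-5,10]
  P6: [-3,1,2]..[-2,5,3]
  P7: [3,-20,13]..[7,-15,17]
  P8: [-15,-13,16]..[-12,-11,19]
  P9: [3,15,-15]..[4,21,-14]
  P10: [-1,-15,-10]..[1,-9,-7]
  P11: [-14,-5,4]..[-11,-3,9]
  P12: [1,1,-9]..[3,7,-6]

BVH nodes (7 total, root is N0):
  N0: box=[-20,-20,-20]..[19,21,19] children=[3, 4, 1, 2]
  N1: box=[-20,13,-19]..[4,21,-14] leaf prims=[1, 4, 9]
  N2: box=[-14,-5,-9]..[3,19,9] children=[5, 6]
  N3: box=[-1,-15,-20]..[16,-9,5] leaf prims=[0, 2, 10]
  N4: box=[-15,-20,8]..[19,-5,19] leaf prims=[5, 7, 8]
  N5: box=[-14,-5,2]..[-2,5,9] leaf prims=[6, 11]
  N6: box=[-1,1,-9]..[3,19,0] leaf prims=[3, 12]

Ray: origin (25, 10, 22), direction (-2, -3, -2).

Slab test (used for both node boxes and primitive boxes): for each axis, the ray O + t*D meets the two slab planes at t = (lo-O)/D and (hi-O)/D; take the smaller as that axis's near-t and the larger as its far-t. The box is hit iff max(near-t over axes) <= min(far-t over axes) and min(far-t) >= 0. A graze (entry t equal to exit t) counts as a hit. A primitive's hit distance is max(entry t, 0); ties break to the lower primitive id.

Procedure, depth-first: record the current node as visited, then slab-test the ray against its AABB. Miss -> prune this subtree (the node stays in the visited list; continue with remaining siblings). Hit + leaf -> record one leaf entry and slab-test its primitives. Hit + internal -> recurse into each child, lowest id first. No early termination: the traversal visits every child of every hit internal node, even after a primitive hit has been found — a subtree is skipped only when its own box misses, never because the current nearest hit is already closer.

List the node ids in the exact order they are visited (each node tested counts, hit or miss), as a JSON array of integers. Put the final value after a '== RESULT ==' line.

Walk:
N0 x:[3,45/2] y:[-11/3,10] z:[3/2,21] -> hit [3,10], descend [1, 2, 3, 4]
  N1 x:[21/2,45/2] y:[-11/3,-1] z:[18,41/2] -> miss, prune
  N2 x:[11,39/2] y:[-3,5] z:[13/2,31/2] -> miss, prune
  N3 x:[9/2,13] y:[19/3,25/3] z:[17/2,21] -> miss, prune
  N4 x:[3,20] y:[5,10] z:[3/2,7] -> hit [5,7] leaf, test {P5(miss), P7(miss), P8(miss)}

Summary -> nodes [0, 1, 2, 3, 4]; box-tests=5; leaf-entries=1; first=miss

== RESULT ==
[0, 1, 2, 3, 4]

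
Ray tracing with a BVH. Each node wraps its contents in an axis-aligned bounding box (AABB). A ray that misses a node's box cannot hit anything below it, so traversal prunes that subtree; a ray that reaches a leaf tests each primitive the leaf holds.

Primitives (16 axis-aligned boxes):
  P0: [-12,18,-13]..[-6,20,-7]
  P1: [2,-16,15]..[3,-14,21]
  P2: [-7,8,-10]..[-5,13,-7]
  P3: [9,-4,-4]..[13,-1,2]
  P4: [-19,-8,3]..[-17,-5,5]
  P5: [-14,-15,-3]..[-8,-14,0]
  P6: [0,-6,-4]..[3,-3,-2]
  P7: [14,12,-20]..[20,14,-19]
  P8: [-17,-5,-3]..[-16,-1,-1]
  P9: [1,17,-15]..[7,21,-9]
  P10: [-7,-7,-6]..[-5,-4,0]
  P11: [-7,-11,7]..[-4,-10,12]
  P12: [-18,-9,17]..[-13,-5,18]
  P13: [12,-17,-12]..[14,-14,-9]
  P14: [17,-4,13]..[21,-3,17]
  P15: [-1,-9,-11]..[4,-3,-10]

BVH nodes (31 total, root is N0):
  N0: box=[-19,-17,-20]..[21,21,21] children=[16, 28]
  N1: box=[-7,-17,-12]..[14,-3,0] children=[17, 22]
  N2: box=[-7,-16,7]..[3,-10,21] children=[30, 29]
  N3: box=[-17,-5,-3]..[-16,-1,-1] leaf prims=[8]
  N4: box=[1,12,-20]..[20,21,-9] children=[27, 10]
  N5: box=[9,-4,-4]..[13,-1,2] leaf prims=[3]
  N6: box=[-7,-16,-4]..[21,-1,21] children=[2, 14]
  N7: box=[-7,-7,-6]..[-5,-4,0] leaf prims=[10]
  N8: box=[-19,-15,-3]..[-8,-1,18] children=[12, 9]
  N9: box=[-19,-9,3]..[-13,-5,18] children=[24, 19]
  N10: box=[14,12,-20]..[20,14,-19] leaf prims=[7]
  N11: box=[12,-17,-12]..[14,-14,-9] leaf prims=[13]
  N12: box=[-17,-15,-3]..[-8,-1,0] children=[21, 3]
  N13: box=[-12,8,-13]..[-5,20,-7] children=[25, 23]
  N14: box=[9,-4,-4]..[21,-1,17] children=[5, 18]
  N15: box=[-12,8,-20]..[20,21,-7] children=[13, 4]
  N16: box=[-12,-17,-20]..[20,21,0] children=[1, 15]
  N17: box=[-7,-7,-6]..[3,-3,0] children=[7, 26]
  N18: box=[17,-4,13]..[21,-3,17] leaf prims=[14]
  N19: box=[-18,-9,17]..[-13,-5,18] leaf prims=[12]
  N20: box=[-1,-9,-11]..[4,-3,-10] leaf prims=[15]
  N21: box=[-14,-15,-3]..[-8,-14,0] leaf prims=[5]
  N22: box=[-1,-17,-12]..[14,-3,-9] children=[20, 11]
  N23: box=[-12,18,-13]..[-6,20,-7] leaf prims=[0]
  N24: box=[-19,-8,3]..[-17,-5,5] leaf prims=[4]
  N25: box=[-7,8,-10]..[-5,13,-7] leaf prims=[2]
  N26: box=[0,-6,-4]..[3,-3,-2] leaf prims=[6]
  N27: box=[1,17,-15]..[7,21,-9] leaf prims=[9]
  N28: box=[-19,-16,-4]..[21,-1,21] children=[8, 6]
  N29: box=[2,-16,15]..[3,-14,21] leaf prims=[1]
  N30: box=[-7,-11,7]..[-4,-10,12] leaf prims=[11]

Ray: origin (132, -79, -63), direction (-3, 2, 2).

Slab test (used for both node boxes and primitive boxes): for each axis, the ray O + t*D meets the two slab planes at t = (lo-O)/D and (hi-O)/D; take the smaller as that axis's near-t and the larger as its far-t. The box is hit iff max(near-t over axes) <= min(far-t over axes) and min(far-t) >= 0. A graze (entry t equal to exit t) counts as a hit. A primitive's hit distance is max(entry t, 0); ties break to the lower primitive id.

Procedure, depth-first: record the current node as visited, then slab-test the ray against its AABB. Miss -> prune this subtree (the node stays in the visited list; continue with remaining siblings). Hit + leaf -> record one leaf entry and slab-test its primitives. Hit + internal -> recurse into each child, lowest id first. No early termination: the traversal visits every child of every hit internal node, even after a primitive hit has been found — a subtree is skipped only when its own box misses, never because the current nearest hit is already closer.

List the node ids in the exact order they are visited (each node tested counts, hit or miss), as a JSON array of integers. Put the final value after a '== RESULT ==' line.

Walk:
N0 x:[37,151/3] y:[31,50] z:[43/2,42] -> hit [37,42], descend [16, 28]
  N16 x:[112/3,48] y:[31,50] z:[43/2,63/2] -> miss, prune
  N28 x:[37,151/3] y:[63/2,39] z:[59/2,42] -> hit [37,39], descend [6, 8]
    N6 x:[37,139/3] y:[63/2,39] z:[59/2,42] -> hit [37,39], descend [2, 14]
      N2 x:[43,139/3] y:[63/2,69/2] z:[35,42] -> miss, prune
      N14 x:[37,41] y:[75/2,39] z:[59/2,40] -> hit [75/2,39], descend [5, 18]
        N5 x:[119/3,41] y:[75/2,39] z:[59/2,65/2] -> miss, prune
        N18 x:[37,115/3] y:[75/2,38] z:[38,40] -> hit [38,38] leaf, test {P14@t=38}
    N8 x:[140/3,151/3] y:[32,39] z:[30,81/2] -> miss, prune

order=[0, 16, 28, 6, 2, 14, 5, 18, 8]  |boxes|=9  |leaves|=1  hit=P14

== RESULT ==
[0, 16, 28, 6, 2, 14, 5, 18, 8]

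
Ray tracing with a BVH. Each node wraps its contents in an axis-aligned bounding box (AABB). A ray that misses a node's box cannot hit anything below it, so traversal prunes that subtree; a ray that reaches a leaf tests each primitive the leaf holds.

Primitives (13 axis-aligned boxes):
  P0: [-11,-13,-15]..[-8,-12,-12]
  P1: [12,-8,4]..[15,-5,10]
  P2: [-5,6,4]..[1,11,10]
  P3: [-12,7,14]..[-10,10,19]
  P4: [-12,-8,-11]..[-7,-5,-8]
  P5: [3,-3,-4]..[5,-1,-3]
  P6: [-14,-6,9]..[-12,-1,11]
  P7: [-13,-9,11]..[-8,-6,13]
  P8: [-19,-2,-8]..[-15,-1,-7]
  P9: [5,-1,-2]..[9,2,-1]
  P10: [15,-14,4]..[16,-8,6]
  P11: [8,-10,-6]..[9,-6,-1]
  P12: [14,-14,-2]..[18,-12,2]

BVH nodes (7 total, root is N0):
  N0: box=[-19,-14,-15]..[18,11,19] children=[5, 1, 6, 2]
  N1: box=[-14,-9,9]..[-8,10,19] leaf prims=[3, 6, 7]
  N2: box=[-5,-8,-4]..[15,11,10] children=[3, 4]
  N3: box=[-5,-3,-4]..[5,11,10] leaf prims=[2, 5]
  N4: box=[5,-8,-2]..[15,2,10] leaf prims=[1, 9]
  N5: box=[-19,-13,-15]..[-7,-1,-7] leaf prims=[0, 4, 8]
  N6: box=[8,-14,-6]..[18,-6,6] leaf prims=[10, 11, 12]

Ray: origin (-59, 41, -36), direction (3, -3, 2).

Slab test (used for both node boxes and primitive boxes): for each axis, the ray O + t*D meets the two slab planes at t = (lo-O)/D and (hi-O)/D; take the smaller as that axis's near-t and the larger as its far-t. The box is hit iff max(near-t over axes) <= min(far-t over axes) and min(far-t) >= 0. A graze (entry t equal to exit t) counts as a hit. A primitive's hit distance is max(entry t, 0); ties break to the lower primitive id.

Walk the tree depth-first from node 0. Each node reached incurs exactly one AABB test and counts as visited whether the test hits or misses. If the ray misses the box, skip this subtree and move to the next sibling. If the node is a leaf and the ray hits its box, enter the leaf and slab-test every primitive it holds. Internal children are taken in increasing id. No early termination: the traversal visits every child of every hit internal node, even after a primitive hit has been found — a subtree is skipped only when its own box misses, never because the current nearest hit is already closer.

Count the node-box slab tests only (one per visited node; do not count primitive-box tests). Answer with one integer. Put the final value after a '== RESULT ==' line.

Trace the traversal:
N0 x:[40/3,77/3] y:[10,55/3] z:[21/2,55/2] -> hit [40/3,55/3], descend [1, 2, 5, 6]
  N1 x:[15,17] y:[31/3,50/3] z:[45/2,55/2] -> miss, prune
  N2 x:[18,74/3] y:[10,49/3] z:[16,23] -> miss, prune
  N5 x:[40/3,52/3] y:[14,18] z:[21/2,29/2] -> hit [14,29/2] leaf, test {P0(miss), P4(miss), P8@t=14}
  N6 x:[67/3,77/3] y:[47/3,55/3] z:[15,21] -> miss, prune

order=[0, 1, 2, 5, 6]  |boxes|=5  |leaves|=1  hit=P8

== RESULT ==
5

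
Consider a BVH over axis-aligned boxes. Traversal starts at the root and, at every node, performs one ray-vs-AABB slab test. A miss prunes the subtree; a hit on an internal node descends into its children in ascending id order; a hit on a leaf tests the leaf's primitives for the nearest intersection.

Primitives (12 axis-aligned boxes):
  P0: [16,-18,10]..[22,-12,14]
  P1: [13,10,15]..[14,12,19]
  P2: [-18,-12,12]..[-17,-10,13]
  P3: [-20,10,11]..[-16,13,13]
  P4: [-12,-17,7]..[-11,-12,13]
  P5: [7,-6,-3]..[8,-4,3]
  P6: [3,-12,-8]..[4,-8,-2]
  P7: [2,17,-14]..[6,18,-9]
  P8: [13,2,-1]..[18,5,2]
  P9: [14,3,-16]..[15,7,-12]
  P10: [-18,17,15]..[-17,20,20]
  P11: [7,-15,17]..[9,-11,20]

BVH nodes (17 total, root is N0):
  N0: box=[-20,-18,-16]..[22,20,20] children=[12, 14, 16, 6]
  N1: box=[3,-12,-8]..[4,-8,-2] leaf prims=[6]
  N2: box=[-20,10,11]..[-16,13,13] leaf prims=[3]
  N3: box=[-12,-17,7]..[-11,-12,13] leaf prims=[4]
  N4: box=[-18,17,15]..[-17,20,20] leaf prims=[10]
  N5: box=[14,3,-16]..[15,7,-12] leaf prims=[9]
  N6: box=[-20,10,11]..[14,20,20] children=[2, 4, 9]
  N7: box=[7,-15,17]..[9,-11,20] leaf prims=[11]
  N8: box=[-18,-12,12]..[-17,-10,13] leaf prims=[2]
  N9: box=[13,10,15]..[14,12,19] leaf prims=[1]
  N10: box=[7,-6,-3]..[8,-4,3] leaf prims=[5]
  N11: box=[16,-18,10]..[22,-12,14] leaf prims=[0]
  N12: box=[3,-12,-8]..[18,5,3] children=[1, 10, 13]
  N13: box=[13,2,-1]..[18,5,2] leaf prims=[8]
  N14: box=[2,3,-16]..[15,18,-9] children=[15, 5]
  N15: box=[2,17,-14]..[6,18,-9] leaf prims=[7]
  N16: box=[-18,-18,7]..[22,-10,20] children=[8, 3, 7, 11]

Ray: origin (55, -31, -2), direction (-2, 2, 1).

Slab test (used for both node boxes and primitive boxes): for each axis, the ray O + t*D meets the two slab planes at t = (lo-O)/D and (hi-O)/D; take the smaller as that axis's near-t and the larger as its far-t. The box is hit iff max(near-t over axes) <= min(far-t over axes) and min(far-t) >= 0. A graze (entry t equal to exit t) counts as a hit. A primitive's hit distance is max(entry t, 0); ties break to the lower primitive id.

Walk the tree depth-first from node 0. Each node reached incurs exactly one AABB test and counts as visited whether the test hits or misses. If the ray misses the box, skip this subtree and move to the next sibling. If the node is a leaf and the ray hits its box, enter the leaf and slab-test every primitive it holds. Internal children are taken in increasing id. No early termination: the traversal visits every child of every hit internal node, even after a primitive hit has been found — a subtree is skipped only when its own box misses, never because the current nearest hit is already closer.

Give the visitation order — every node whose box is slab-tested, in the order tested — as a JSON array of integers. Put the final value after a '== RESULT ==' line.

Traverse from the root:
N0 x:[33/2,75/2] y:[13/2,51/2] z:[-14,22] -> hit [33/2,22], descend [6, 12, 14, 16]
  N6 x:[41/2,75/2] y:[41/2,51/2] z:[13,22] -> hit [41/2,22], descend [2, 4, 9]
    N2 x:[71/2,75/2] y:[41/2,22] z:[13,15] -> miss, prune
    N4 x:[36,73/2] y:[24,51/2] z:[17,22] -> miss, prune
    N9 x:[41/2,21] y:[41/2,43/2] z:[17,21] -> hit [41/2,21] leaf, test {P1@t=41/2}
  N12 x:[37/2,26] y:[19/2,18] z:[-6,5] -> miss, prune
  N14 x:[20,53/2] y:[17,49/2] z:[-14,-7] -> miss, prune
  N16 x:[33/2,73/2] y:[13/2,21/2] z:[9,22] -> miss, prune

Visited [0, 6, 2, 4, 9, 12, 14, 16]. Tests: 8 box, 1 leaf. Nearest: P1.

== RESULT ==
[0, 6, 2, 4, 9, 12, 14, 16]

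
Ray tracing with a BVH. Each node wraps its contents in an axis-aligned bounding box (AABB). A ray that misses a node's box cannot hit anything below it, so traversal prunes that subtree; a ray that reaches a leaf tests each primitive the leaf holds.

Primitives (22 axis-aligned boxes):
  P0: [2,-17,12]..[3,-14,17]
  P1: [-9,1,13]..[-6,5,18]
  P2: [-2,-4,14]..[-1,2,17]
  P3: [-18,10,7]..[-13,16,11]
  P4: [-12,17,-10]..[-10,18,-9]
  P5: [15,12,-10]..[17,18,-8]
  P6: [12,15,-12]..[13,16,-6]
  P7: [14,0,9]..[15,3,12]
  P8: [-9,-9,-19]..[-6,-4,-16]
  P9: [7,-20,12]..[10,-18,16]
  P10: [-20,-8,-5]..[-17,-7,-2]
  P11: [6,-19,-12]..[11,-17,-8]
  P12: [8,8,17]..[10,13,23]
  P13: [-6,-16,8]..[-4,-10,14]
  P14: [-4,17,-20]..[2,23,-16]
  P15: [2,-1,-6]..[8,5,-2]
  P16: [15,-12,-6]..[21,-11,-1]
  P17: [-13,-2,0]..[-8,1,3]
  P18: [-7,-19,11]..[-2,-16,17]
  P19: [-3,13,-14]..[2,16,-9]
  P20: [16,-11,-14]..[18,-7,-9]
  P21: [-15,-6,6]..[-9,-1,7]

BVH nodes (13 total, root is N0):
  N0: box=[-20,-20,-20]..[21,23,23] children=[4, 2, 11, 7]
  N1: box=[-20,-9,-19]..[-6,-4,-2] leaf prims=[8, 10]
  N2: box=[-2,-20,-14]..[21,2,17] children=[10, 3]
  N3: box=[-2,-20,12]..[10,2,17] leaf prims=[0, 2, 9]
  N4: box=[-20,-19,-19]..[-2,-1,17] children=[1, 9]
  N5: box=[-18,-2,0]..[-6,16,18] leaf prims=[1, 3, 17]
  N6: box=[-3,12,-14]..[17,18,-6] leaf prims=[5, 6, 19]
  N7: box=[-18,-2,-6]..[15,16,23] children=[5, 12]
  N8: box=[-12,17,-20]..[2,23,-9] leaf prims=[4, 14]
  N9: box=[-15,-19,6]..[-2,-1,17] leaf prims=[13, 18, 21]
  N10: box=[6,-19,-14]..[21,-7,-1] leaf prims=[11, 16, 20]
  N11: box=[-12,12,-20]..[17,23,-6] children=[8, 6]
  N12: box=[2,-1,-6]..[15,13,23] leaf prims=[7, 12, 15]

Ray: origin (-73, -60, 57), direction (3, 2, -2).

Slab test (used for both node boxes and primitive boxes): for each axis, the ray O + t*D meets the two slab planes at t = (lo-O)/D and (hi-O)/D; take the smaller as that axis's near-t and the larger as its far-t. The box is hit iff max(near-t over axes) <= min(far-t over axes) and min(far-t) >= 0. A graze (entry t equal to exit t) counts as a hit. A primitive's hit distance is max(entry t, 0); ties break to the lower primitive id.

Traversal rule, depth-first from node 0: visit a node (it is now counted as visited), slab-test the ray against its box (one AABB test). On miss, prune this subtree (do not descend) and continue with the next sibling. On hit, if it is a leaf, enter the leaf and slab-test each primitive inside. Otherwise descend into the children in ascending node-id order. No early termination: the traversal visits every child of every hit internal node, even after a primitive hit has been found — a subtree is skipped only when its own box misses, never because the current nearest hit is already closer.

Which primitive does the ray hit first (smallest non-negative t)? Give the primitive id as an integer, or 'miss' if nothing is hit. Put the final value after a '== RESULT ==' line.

Walk:
N0 x:[53/3,94/3] y:[20,83/2] z:[17,77/2] -> hit [20,94/3], descend [2, 4, 7, 11]
  N2 x:[71/3,94/3] y:[20,31] z:[20,71/2] -> hit [71/3,31], descend [3, 10]
    N3 x:[71/3,83/3] y:[20,31] z:[20,45/2] -> miss, prune
    N10 x:[79/3,94/3] y:[41/2,53/2] z:[29,71/2] -> miss, prune
  N4 x:[53/3,71/3] y:[41/2,59/2] z:[20,38] -> hit [41/2,71/3], descend [1, 9]
    N1 x:[53/3,67/3] y:[51/2,28] z:[59/2,38] -> miss, prune
    N9 x:[58/3,71/3] y:[41/2,59/2] z:[20,51/2] -> hit [41/2,71/3] leaf, test {P13@t=67/3, P18@t=22, P21(miss)}
  N7 x:[55/3,88/3] y:[29,38] z:[17,63/2] -> hit [29,88/3], descend [5, 12]
    N5 x:[55/3,67/3] y:[29,38] z:[39/2,57/2] -> miss, prune
    N12 x:[25,88/3] y:[59/2,73/2] z:[17,63/2] -> miss, prune
  N11 x:[61/3,30] y:[36,83/2] z:[63/2,77/2] -> miss, prune

11 AABB tests over nodes [0, 2, 3, 10, 4, 1, 9, 7, 5, 12, 11]; 1 leaf entered; closest P18.

== RESULT ==
18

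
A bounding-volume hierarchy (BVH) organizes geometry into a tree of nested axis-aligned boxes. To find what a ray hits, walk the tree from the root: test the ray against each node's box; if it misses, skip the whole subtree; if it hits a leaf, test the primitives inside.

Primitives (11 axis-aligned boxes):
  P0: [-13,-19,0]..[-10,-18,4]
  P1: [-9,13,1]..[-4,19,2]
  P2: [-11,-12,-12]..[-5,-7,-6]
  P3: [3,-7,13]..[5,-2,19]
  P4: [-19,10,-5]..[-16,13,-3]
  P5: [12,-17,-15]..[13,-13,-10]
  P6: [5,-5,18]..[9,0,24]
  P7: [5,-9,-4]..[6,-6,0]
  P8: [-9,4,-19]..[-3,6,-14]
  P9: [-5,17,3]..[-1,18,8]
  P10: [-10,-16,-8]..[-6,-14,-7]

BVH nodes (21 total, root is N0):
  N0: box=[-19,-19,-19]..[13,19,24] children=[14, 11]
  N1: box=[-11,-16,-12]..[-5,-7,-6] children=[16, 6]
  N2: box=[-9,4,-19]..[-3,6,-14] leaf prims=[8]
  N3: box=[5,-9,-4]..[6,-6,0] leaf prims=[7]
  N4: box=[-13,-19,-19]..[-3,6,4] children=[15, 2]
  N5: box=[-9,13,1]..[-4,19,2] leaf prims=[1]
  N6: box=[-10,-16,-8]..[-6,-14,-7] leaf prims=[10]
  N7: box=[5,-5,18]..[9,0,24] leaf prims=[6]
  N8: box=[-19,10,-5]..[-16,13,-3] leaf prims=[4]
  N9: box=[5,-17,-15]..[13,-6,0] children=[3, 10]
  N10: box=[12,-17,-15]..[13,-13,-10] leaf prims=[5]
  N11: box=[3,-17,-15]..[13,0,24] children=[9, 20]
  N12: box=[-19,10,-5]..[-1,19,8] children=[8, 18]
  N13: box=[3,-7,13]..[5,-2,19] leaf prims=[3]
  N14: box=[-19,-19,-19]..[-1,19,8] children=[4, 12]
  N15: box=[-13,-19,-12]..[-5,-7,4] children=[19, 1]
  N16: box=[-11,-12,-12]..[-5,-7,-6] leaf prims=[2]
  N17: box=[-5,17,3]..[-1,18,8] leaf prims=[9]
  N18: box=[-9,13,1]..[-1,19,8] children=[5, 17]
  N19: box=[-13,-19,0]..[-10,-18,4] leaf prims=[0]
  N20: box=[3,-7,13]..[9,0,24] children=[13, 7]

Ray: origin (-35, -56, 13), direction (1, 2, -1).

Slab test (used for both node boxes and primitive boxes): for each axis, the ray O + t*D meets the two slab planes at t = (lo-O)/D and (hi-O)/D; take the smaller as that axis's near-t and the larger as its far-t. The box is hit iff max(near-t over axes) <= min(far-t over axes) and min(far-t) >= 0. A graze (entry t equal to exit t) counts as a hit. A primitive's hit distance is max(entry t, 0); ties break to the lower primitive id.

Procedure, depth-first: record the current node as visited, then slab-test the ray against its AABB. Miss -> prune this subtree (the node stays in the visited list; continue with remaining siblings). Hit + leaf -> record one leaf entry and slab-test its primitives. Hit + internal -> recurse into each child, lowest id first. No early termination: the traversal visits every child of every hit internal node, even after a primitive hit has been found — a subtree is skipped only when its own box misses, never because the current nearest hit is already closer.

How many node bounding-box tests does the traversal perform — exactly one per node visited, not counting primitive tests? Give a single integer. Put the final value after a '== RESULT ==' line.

Trace the traversal:
N0 x:[16,48] y:[37/2,75/2] z:[-11,32] -> hit [37/2,32], descend [11, 14]
  N11 x:[38,48] y:[39/2,28] z:[-11,28] -> miss, prune
  N14 x:[16,34] y:[37/2,75/2] z:[5,32] -> hit [37/2,32], descend [4, 12]
    N4 x:[22,32] y:[37/2,31] z:[9,32] -> hit [22,31], descend [2, 15]
      N2 x:[26,32] y:[30,31] z:[27,32] -> hit [30,31] leaf, test {P8@t=30}
      N15 x:[22,30] y:[37/2,49/2] z:[9,25] -> hit [22,49/2], descend [1, 19]
        N1 x:[24,30] y:[20,49/2] z:[19,25] -> hit [24,49/2], descend [6, 16]
          N6 x:[25,29] y:[20,21] z:[20,21] -> miss, prune
          N16 x:[24,30] y:[22,49/2] z:[19,25] -> hit [24,49/2] leaf, test {P2@t=24}
        N19 x:[22,25] y:[37/2,19] z:[9,13] -> miss, prune
    N12 x:[16,34] y:[33,75/2] z:[5,18] -> miss, prune

Visited [0, 11, 14, 4, 2, 15, 1, 6, 16, 19, 12]. Tests: 11 box, 2 leaf. Nearest: P2.

== RESULT ==
11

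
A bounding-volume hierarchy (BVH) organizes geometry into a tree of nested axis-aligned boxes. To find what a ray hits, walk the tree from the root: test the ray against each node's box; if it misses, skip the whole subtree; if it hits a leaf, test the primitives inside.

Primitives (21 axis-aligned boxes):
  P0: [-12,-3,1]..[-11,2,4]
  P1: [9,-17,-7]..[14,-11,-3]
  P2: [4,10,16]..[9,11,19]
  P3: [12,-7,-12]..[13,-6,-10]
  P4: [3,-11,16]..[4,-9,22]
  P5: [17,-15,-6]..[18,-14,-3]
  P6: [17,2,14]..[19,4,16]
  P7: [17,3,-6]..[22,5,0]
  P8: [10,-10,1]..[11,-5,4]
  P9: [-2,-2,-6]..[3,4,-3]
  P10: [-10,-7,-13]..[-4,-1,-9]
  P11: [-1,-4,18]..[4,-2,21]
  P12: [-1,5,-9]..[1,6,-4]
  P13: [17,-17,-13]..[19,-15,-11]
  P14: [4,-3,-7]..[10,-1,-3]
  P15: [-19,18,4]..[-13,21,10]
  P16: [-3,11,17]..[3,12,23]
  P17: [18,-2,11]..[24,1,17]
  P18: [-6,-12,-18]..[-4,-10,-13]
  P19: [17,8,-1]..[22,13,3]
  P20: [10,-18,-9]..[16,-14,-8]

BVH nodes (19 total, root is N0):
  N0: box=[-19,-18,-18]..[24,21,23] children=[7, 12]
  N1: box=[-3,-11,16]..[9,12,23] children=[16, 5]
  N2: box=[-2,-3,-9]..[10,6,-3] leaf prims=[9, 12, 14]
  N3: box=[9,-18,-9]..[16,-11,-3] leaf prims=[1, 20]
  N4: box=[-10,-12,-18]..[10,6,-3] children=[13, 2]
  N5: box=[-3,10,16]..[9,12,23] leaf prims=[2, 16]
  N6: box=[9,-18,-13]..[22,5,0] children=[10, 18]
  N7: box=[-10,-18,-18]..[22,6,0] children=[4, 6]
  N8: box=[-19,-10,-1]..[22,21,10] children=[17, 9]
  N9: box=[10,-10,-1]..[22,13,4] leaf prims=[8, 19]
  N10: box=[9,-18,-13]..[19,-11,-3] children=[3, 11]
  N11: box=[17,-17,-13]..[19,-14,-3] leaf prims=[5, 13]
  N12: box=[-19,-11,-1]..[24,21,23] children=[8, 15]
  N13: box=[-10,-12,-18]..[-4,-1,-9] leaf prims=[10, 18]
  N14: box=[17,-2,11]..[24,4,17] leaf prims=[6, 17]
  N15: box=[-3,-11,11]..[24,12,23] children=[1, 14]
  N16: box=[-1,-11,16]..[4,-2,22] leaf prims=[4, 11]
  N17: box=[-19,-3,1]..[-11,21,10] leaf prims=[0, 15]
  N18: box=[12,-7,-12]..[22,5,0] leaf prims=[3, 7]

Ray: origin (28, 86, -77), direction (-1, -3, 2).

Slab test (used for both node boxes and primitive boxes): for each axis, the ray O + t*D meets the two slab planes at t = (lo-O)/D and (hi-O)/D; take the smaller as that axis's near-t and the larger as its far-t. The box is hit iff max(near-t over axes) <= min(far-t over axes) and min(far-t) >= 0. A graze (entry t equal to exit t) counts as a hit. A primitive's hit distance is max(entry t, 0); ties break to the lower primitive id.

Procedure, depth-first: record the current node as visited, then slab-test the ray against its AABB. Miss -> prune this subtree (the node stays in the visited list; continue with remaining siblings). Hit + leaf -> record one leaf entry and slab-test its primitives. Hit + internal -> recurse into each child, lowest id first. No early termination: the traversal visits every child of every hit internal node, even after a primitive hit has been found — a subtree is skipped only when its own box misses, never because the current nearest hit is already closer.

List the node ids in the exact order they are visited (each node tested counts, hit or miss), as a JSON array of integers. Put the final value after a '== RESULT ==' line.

Walk:
N0 x:[4,47] y:[65/3,104/3] z:[59/2,50] -> hit [59/2,104/3], descend [7, 12]
  N7 x:[6,38] y:[80/3,104/3] z:[59/2,77/2] -> hit [59/2,104/3], descend [4, 6]
    N4 x:[18,38] y:[80/3,98/3] z:[59/2,37] -> hit [59/2,98/3], descend [2, 13]
      N2 x:[18,30] y:[80/3,89/3] z:[34,37] -> miss, prune
      N13 x:[32,38] y:[29,98/3] z:[59/2,34] -> hit [32,98/3] leaf, test {P10(miss), P18@t=32}
    N6 x:[6,19] y:[27,104/3] z:[32,77/2] -> miss, prune
  N12 x:[4,47] y:[65/3,97/3] z:[38,50] -> miss, prune

Visited [0, 7, 4, 2, 13, 6, 12]. Tests: 7 box, 1 leaf. Nearest: P18.

== RESULT ==
[0, 7, 4, 2, 13, 6, 12]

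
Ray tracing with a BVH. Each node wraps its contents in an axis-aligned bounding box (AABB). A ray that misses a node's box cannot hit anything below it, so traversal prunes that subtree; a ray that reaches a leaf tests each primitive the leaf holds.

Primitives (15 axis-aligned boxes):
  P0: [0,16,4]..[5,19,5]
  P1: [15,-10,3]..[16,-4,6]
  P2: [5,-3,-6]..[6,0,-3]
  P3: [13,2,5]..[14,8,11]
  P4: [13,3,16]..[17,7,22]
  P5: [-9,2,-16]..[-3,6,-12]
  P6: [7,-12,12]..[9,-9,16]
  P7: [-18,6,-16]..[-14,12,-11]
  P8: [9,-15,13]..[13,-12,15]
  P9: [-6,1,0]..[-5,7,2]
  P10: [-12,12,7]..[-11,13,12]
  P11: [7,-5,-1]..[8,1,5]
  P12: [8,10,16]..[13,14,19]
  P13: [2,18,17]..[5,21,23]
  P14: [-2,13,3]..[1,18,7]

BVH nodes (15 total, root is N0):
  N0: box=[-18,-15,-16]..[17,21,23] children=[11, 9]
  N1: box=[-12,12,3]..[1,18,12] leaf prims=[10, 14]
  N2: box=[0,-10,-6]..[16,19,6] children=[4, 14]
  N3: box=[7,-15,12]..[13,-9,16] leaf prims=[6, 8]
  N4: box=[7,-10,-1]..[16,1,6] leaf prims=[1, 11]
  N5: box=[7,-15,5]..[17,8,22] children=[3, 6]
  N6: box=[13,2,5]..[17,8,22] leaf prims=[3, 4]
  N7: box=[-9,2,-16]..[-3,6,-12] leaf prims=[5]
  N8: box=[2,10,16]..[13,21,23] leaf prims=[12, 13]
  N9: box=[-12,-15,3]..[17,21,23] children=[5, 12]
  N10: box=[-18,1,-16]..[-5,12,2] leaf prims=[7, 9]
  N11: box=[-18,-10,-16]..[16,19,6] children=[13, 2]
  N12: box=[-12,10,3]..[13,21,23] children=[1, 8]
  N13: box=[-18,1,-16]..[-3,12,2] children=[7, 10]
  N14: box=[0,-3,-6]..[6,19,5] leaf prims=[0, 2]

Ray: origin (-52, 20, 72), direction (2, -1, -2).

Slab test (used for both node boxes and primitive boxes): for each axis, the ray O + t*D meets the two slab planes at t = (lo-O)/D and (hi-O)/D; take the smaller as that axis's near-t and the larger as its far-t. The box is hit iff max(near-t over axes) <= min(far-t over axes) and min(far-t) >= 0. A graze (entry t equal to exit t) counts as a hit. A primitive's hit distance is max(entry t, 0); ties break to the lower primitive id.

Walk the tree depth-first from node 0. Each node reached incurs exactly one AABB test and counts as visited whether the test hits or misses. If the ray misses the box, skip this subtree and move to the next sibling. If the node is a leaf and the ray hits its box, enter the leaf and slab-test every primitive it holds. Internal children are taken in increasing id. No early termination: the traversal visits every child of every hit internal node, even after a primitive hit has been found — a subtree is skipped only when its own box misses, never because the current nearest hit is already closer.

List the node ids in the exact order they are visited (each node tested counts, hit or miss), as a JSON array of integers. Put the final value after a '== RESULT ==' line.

Traverse from the root:
N0 x:[17,69/2] y:[-1,35] z:[49/2,44] -> hit [49/2,69/2], descend [9, 11]
  N9 x:[20,69/2] y:[-1,35] z:[49/2,69/2] -> hit [49/2,69/2], descend [5, 12]
    N5 x:[59/2,69/2] y:[12,35] z:[25,67/2] -> hit [59/2,67/2], descend [3, 6]
      N3 x:[59/2,65/2] y:[29,35] z:[28,30] -> hit [59/2,30] leaf, test {P6@t=59/2, P8(miss)}
      N6 x:[65/2,69/2] y:[12,18] z:[25,67/2] -> miss, prune
    N12 x:[20,65/2] y:[-1,10] z:[49/2,69/2] -> miss, prune
  N11 x:[17,34] y:[1,30] z:[33,44] -> miss, prune

Summary -> nodes [0, 9, 5, 3, 6, 12, 11]; box-tests=7; leaf-entries=1; first=P6

== RESULT ==
[0, 9, 5, 3, 6, 12, 11]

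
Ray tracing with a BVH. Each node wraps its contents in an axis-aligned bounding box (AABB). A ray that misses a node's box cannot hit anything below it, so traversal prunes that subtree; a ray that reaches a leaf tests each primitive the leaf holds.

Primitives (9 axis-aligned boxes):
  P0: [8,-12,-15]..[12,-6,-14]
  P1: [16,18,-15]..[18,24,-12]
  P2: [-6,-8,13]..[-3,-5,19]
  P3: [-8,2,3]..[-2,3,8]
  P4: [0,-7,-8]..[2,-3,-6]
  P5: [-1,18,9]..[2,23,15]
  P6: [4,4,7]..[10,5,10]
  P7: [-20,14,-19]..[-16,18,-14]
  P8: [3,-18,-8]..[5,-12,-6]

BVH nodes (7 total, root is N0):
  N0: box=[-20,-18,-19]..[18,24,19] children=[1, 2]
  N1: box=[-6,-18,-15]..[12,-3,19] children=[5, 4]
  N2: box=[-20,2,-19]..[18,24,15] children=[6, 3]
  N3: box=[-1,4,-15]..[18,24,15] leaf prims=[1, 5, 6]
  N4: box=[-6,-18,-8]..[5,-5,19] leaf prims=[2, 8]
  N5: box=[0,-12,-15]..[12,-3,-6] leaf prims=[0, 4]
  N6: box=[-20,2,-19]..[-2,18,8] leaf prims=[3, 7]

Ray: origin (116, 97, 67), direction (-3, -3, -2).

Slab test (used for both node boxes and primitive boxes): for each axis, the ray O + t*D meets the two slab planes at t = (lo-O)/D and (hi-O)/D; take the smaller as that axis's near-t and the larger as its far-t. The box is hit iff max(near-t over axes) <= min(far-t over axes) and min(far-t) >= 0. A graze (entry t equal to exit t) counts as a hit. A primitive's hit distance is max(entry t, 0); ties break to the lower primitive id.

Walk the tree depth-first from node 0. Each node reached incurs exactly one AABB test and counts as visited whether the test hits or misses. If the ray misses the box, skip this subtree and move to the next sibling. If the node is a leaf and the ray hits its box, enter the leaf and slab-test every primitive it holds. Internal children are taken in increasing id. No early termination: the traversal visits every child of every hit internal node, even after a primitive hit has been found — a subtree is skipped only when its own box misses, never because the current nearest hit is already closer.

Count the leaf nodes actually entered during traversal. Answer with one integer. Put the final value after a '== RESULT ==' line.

Walk:
N0 x:[98/3,136/3] y:[73/3,115/3] z:[24,43] -> hit [98/3,115/3], descend [1, 2]
  N1 x:[104/3,122/3] y:[100/3,115/3] z:[24,41] -> hit [104/3,115/3], descend [4, 5]
    N4 x:[37,122/3] y:[34,115/3] z:[24,75/2] -> hit [37,75/2] leaf, test {P2(miss), P8@t=37}
    N5 x:[104/3,116/3] y:[100/3,109/3] z:[73/2,41] -> miss, prune
  N2 x:[98/3,136/3] y:[73/3,95/3] z:[26,43] -> miss, prune

Visited [0, 1, 4, 5, 2]. Tests: 5 box, 1 leaf. Nearest: P8.

== RESULT ==
1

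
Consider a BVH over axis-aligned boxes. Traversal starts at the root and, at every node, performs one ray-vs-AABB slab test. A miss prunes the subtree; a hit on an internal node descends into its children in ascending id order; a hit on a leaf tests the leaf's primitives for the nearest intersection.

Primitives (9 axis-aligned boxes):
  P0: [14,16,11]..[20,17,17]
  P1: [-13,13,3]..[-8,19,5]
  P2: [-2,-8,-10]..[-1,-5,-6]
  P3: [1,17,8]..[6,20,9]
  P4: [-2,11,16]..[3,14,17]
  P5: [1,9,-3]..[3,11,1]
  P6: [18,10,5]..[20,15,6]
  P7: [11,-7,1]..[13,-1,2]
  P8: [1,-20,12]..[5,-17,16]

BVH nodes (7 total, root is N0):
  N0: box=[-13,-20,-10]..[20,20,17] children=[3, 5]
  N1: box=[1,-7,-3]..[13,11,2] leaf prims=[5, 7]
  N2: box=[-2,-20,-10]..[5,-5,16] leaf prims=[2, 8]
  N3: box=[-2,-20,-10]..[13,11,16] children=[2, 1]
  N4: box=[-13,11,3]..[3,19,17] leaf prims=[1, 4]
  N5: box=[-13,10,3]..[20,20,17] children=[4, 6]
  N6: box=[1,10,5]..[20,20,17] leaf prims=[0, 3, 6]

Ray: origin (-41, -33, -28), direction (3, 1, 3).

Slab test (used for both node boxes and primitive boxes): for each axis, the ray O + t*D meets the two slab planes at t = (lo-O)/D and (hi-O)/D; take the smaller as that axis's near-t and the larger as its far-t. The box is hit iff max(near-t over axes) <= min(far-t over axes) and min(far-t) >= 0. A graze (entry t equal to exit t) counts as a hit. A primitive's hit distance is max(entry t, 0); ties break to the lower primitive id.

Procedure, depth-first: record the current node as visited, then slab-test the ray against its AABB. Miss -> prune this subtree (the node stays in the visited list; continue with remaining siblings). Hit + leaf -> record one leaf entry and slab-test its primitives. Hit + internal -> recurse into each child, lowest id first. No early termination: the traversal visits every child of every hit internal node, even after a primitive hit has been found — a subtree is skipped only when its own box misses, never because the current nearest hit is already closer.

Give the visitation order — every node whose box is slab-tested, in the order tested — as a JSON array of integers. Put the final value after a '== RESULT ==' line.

Traverse from the root:
N0 x:[28/3,61/3] y:[13,53] z:[6,15] -> hit [13,15], descend [3, 5]
  N3 x:[13,18] y:[13,44] z:[6,44/3] -> hit [13,44/3], descend [1, 2]
    N1 x:[14,18] y:[26,44] z:[25/3,10] -> miss, prune
    N2 x:[13,46/3] y:[13,28] z:[6,44/3] -> hit [13,44/3] leaf, test {P2(miss), P8@t=14}
  N5 x:[28/3,61/3] y:[43,53] z:[31/3,15] -> miss, prune

Visited [0, 3, 1, 2, 5]. Tests: 5 box, 1 leaf. Nearest: P8.

== RESULT ==
[0, 3, 1, 2, 5]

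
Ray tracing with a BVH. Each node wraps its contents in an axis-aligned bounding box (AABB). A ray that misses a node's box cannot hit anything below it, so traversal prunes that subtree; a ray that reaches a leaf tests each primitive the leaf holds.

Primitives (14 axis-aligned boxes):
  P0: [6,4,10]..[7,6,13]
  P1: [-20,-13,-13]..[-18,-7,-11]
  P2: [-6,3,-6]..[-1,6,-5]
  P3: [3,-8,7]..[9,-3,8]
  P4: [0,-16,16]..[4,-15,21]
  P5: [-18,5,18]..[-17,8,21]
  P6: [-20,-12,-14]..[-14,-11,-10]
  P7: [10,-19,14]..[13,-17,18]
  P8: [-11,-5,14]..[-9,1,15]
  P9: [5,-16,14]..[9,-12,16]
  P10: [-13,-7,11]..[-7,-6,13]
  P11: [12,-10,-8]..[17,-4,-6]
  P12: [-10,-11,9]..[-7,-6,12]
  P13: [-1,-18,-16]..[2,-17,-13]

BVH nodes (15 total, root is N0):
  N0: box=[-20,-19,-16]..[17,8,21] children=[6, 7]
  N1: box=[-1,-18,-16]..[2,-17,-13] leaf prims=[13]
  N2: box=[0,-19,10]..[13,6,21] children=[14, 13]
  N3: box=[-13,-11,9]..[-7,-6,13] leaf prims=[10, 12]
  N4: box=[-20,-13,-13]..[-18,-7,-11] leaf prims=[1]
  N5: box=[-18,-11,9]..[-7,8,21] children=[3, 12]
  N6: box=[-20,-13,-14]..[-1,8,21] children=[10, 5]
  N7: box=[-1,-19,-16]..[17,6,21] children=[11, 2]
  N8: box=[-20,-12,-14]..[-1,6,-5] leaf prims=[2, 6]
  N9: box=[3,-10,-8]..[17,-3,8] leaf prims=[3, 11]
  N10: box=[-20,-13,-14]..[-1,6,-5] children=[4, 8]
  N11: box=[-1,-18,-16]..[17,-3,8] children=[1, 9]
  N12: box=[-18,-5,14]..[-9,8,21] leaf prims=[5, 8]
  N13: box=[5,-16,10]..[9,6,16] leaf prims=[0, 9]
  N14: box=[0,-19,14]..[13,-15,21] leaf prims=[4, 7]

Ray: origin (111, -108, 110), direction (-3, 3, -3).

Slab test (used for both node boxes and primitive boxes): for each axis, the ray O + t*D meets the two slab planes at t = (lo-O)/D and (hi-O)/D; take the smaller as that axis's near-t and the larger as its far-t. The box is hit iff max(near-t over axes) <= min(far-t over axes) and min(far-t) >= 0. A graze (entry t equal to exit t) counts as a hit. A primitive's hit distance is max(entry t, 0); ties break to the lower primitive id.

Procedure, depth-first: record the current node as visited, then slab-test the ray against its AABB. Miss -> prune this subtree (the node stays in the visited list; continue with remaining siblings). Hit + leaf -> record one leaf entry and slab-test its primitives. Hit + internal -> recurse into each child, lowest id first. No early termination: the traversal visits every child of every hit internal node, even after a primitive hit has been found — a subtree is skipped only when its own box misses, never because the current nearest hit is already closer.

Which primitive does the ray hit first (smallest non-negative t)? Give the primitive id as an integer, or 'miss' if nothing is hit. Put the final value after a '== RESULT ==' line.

Walk:
N0 x:[94/3,131/3] y:[89/3,116/3] z:[89/3,42] -> hit [94/3,116/3], descend [6, 7]
  N6 x:[112/3,131/3] y:[95/3,116/3] z:[89/3,124/3] -> hit [112/3,116/3], descend [5, 10]
    N5 x:[118/3,43] y:[97/3,116/3] z:[89/3,101/3] -> miss, prune
    N10 x:[112/3,131/3] y:[95/3,38] z:[115/3,124/3] -> miss, prune
  N7 x:[94/3,112/3] y:[89/3,38] z:[89/3,42] -> hit [94/3,112/3], descend [2, 11]
    N2 x:[98/3,37] y:[89/3,38] z:[89/3,100/3] -> hit [98/3,100/3], descend [13, 14]
      N13 x:[34,106/3] y:[92/3,38] z:[94/3,100/3] -> miss, prune
      N14 x:[98/3,37] y:[89/3,31] z:[89/3,32] -> miss, prune
    N11 x:[94/3,112/3] y:[30,35] z:[34,42] -> hit [34,35], descend [1, 9]
      N1 x:[109/3,112/3] y:[30,91/3] z:[41,42] -> miss, prune
      N9 x:[94/3,36] y:[98/3,35] z:[34,118/3] -> hit [34,35] leaf, test {P3@t=34, P11(miss)}

Summary -> nodes [0, 6, 5, 10, 7, 2, 13, 14, 11, 1, 9]; box-tests=11; leaf-entries=1; first=P3

== RESULT ==
3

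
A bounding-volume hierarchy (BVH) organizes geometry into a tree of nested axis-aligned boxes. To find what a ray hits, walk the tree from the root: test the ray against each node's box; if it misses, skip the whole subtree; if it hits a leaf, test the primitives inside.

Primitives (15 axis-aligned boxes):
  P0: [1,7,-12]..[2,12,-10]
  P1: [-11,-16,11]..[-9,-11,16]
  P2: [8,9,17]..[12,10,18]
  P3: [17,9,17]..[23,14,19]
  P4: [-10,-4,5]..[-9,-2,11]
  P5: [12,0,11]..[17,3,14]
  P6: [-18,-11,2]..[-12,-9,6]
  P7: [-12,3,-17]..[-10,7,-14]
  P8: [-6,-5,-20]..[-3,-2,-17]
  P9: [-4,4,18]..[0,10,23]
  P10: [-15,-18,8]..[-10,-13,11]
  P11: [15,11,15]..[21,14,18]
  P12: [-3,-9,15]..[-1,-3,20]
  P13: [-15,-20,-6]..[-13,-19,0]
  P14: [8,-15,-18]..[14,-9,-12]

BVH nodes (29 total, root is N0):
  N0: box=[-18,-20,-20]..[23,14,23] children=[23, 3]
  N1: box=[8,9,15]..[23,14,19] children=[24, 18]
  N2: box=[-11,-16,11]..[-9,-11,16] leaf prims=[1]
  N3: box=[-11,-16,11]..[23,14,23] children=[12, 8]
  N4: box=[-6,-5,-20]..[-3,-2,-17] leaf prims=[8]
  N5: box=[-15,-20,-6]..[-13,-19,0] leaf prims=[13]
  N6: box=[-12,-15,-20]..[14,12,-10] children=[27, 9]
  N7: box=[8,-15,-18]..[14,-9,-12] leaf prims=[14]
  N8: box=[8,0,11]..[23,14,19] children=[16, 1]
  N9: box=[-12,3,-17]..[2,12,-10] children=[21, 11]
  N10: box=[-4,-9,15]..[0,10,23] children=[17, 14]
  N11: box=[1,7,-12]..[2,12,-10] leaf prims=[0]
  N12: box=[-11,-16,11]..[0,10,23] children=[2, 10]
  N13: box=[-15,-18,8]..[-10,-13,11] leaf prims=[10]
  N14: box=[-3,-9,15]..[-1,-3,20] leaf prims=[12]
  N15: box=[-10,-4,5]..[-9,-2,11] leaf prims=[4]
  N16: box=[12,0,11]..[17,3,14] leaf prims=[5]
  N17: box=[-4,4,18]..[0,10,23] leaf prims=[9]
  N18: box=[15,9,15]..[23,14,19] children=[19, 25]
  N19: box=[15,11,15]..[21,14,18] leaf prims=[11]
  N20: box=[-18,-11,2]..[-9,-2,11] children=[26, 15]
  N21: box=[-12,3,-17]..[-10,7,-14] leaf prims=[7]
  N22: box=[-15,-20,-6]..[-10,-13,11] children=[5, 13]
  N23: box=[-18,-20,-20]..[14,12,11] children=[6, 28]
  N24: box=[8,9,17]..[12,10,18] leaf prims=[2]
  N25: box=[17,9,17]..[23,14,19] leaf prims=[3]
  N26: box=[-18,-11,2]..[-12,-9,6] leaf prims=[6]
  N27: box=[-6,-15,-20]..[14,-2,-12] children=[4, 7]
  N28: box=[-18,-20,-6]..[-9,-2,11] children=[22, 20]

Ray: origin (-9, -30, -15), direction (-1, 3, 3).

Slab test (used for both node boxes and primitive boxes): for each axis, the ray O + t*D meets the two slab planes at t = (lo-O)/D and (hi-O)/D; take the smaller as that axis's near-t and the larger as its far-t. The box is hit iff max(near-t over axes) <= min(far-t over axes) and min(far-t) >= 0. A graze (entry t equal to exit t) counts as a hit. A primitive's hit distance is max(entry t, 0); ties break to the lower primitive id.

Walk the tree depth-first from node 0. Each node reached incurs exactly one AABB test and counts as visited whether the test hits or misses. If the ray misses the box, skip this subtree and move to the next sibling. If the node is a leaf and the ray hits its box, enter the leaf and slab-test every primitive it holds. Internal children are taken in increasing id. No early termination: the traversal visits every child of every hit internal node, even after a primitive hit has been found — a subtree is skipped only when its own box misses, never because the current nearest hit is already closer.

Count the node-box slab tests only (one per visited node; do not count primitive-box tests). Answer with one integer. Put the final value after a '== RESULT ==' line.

Trace the traversal:
N0 x:[-32,9] y:[10/3,44/3] z:[-5/3,38/3] -> hit [10/3,9], descend [3, 23]
  N3 x:[-32,2] y:[14/3,44/3] z:[26/3,38/3] -> miss, prune
  N23 x:[-23,9] y:[10/3,14] z:[-5/3,26/3] -> hit [10/3,26/3], descend [6, 28]
    N6 x:[-23,3] y:[5,14] z:[-5/3,5/3] -> miss, prune
    N28 x:[0,9] y:[10/3,28/3] z:[3,26/3] -> hit [10/3,26/3], descend [20, 22]
      N20 x:[0,9] y:[19/3,28/3] z:[17/3,26/3] -> hit [19/3,26/3], descend [15, 26]
        N15 x:[0,1] y:[26/3,28/3] z:[20/3,26/3] -> miss, prune
        N26 x:[3,9] y:[19/3,7] z:[17/3,7] -> hit [19/3,7] leaf, test {P6@t=19/3}
      N22 x:[1,6] y:[10/3,17/3] z:[3,26/3] -> hit [10/3,17/3], descend [5, 13]
        N5 x:[4,6] y:[10/3,11/3] z:[3,5] -> miss, prune
        N13 x:[1,6] y:[4,17/3] z:[23/3,26/3] -> miss, prune

Summary -> nodes [0, 3, 23, 6, 28, 20, 15, 26, 22, 5, 13]; box-tests=11; leaf-entries=1; first=P6

== RESULT ==
11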